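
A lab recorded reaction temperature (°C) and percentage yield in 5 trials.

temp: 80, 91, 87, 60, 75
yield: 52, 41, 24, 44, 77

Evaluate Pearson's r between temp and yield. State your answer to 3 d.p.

-0.334

n = 5, Σx = 393, Σy = 238, Σx² = 31475, Σy² = 12826, Σxy = 18394
nΣxy − ΣxΣy = 91970 − 93534 = -1564
nΣx² − (Σx)² = 157375 − 154449 = 2926; nΣy² − (Σy)² = 64130 − 56644 = 7486
r = -1564 / √(2926 × 7486) = -1564 / 4680.1748 ≈ -0.334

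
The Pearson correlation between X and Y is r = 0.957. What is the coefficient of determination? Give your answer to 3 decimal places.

0.916

r² = (0.957)² = 0.916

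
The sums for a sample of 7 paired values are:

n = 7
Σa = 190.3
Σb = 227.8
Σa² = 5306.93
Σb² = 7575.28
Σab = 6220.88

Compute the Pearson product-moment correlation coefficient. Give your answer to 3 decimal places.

r = (nΣab − ΣaΣb) / √[(nΣa² − (Σa)²)(nΣb² − (Σb)²)]
Numerator: 7×6220.88 − 190.3×227.8 = 195.82
Denominator: √[(37148.51 − 36214.09)(53026.96 − 51892.84)] = √[934.42 × 1134.12] = 1029.4389
r = 195.82 / 1029.4389 ≈ 0.190

0.190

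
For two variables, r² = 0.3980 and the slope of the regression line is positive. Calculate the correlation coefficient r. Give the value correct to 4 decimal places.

0.6309

|r| = √0.3980 = 0.6309
The association is positive, so r = 0.6309.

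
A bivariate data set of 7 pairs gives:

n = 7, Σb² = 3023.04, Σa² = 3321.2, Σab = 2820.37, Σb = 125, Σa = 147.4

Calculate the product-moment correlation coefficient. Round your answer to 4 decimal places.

r = (nΣab − ΣaΣb) / √[(nΣa² − (Σa)²)(nΣb² − (Σb)²)]
Numerator: 7×2820.37 − 147.4×125 = 1317.59
Denominator: √[(23248.4 − 21726.76)(21161.28 − 15625)] = √[1521.64 × 5536.28] = 2902.4516
r = 1317.59 / 2902.4516 ≈ 0.4540

0.4540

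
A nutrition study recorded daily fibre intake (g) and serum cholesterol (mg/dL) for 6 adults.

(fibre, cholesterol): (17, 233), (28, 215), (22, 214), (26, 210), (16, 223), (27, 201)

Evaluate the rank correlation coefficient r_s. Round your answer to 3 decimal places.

-0.600

Rank fibre: 2, 6, 3, 4, 1, 5
Rank cholesterol: 6, 4, 3, 2, 5, 1
d = rank(fibre) − rank(cholesterol): -4, 2, 0, 2, -4, 4; Σd² = 56
ρ = 1 − 6Σd² / [n(n²−1)] = 1 − 6×56 / (6×35) = 1 − 336/210 ≈ -0.600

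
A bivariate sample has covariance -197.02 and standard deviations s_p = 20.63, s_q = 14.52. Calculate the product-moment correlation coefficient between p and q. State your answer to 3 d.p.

-0.658

r = Cov(p,q) / (s_p · s_q) = -197.02 / (20.63 × 14.52)
  = -197.02 / 299.5476 ≈ -0.658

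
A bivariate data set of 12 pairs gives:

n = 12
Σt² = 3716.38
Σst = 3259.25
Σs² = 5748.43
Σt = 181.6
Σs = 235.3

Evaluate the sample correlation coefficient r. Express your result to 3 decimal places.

r = (nΣst − ΣsΣt) / √[(nΣs² − (Σs)²)(nΣt² − (Σt)²)]
Numerator: 12×3259.25 − 235.3×181.6 = -3619.48
Denominator: √[(68981.16 − 55366.09)(44596.56 − 32978.56)] = √[13615.07 × 11618] = 12576.9584
r = -3619.48 / 12576.9584 ≈ -0.288

-0.288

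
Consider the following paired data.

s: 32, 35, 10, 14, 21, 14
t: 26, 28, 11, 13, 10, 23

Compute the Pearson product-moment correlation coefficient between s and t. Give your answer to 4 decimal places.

0.7302

n = 6, Σs = 126, Σt = 111, Σs² = 3182, Σt² = 2379, Σst = 2636
nΣst − ΣsΣt = 15816 − 13986 = 1830
nΣs² − (Σs)² = 19092 − 15876 = 3216; nΣt² − (Σt)² = 14274 − 12321 = 1953
r = 1830 / √(3216 × 1953) = 1830 / 2506.1620 ≈ 0.7302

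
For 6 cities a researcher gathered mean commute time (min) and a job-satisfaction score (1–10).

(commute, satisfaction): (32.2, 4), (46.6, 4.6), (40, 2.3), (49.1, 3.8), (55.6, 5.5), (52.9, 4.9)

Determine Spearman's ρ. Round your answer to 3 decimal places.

Rank commute: 1, 3, 2, 4, 6, 5
Rank satisfaction: 3, 4, 1, 2, 6, 5
d = rank(commute) − rank(satisfaction): -2, -1, 1, 2, 0, 0; Σd² = 10
ρ = 1 − 6Σd² / [n(n²−1)] = 1 − 6×10 / (6×35) = 1 − 60/210 ≈ 0.714

0.714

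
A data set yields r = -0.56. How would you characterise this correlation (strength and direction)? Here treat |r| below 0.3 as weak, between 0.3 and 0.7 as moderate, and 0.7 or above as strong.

r = -0.56 < 0 so the relationship is negative.
|r| = 0.56, which falls in the moderate range.

moderate negative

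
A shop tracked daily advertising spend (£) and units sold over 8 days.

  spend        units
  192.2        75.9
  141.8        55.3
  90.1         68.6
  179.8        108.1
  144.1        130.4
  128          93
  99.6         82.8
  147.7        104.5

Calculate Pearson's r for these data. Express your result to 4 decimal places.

n = 8, Σx = 1123.3, Σy = 718.6, Σx² = 166378.39, Σy² = 68639.72, Σxy = 102422.93
nΣxy − ΣxΣy = 819383.44 − 807203.38 = 12180.06
nΣx² − (Σx)² = 1331027.12 − 1261802.89 = 69224.23; nΣy² − (Σy)² = 549117.76 − 516385.96 = 32731.8
r = 12180.06 / √(69224.23 × 32731.8) = 12180.06 / 47600.7736 ≈ 0.2559

0.2559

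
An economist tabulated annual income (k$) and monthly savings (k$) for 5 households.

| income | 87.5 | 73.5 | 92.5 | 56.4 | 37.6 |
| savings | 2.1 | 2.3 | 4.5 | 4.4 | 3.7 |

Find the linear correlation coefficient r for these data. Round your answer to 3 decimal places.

-0.243

n = 5, Σx = 347.5, Σy = 17, Σx² = 26209.47, Σy² = 63, Σxy = 1156.33
nΣxy − ΣxΣy = 5781.65 − 5907.5 = -125.85
nΣx² − (Σx)² = 131047.35 − 120756.25 = 10291.1; nΣy² − (Σy)² = 315 − 289 = 26
r = -125.85 / √(10291.1 × 26) = -125.85 / 517.2703 ≈ -0.243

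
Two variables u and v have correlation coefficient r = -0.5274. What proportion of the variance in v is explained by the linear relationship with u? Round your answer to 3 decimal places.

0.278

r² = (-0.5274)² = 0.278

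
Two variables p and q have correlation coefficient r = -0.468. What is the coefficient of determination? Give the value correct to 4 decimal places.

r² = (-0.468)² = 0.2190

0.2190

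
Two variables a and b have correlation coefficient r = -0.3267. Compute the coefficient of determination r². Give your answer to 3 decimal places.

r² = (-0.3267)² = 0.107

0.107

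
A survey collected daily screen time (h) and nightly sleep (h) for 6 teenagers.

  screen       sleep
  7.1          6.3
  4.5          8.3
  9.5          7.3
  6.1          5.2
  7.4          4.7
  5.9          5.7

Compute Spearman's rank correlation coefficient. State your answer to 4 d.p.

Rank screen: 4, 1, 6, 3, 5, 2
Rank sleep: 4, 6, 5, 2, 1, 3
d = rank(screen) − rank(sleep): 0, -5, 1, 1, 4, -1; Σd² = 44
ρ = 1 − 6Σd² / [n(n²−1)] = 1 − 6×44 / (6×35) = 1 − 264/210 ≈ -0.2571

-0.2571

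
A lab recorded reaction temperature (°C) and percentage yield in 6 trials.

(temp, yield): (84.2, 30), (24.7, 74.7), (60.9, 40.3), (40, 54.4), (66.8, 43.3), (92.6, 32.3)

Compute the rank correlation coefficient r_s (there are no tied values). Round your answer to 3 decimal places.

Rank temp: 5, 1, 3, 2, 4, 6
Rank yield: 1, 6, 3, 5, 4, 2
d = rank(temp) − rank(yield): 4, -5, 0, -3, 0, 4; Σd² = 66
ρ = 1 − 6Σd² / [n(n²−1)] = 1 − 6×66 / (6×35) = 1 − 396/210 ≈ -0.886

-0.886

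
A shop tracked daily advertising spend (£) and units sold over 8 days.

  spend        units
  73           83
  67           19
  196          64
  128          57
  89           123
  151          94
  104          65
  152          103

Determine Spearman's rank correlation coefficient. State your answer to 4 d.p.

Rank spend: 2, 1, 8, 5, 3, 6, 4, 7
Rank units: 5, 1, 3, 2, 8, 6, 4, 7
d = rank(spend) − rank(units): -3, 0, 5, 3, -5, 0, 0, 0; Σd² = 68
ρ = 1 − 6Σd² / [n(n²−1)] = 1 − 6×68 / (8×63) = 1 − 408/504 ≈ 0.1905

0.1905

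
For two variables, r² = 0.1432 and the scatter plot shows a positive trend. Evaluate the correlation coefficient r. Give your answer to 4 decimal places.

0.3784

|r| = √0.1432 = 0.3784
The association is positive, so r = 0.3784.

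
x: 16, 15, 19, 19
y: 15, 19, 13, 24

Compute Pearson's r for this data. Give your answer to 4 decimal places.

0.1082

n = 4, Σx = 69, Σy = 71, Σx² = 1203, Σy² = 1331, Σxy = 1228
nΣxy − ΣxΣy = 4912 − 4899 = 13
nΣx² − (Σx)² = 4812 − 4761 = 51; nΣy² − (Σy)² = 5324 − 5041 = 283
r = 13 / √(51 × 283) = 13 / 120.1374 ≈ 0.1082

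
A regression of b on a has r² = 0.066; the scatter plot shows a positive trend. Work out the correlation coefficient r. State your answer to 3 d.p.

0.257

|r| = √0.066 = 0.257
The association is positive, so r = 0.257.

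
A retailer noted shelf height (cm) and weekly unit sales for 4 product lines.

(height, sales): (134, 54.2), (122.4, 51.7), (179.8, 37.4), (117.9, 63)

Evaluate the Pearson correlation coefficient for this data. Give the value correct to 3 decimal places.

-0.924

n = 4, Σx = 554.1, Σy = 206.3, Σx² = 79166.21, Σy² = 10978.29, Σxy = 27743.1
nΣxy − ΣxΣy = 110972.4 − 114310.83 = -3338.43
nΣx² − (Σx)² = 316664.84 − 307026.81 = 9638.03; nΣy² − (Σy)² = 43913.16 − 42559.69 = 1353.47
r = -3338.43 / √(9638.03 × 1353.47) = -3338.43 / 3611.7564 ≈ -0.924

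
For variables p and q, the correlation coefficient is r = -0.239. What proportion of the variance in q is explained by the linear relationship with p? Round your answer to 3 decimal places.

0.057

r² = (-0.239)² = 0.057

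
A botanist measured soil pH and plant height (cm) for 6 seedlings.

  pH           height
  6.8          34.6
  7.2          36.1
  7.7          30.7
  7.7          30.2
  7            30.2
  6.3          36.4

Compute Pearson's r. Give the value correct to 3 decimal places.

n = 6, Σx = 42.7, Σy = 198.2, Σx² = 305.35, Σy² = 6591.9, Σxy = 1404.85
nΣxy − ΣxΣy = 8429.1 − 8463.14 = -34.04
nΣx² − (Σx)² = 1832.1 − 1823.29 = 8.81; nΣy² − (Σy)² = 39551.4 − 39283.24 = 268.16
r = -34.04 / √(8.81 × 268.16) = -34.04 / 48.6054 ≈ -0.700

-0.700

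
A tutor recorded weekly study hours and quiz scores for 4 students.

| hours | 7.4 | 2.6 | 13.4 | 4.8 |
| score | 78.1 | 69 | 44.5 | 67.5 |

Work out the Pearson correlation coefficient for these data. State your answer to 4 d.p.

-0.7442

n = 4, Σx = 28.2, Σy = 259.1, Σx² = 264.12, Σy² = 17397.11, Σxy = 1677.64
nΣxy − ΣxΣy = 6710.56 − 7306.62 = -596.06
nΣx² − (Σx)² = 1056.48 − 795.24 = 261.24; nΣy² − (Σy)² = 69588.44 − 67132.81 = 2455.63
r = -596.06 / √(261.24 × 2455.63) = -596.06 / 800.9424 ≈ -0.7442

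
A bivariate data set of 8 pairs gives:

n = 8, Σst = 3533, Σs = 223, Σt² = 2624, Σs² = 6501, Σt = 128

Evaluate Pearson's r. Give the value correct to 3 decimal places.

-0.086

r = (nΣst − ΣsΣt) / √[(nΣs² − (Σs)²)(nΣt² − (Σt)²)]
Numerator: 8×3533 − 223×128 = -280
Denominator: √[(52008 − 49729)(20992 − 16384)] = √[2279 × 4608] = 3240.6222
r = -280 / 3240.6222 ≈ -0.086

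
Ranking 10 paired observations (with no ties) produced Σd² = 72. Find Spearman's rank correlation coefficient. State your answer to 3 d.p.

0.564

ρ = 1 − 6Σd² / [n(n²−1)] = 1 − 6×72 / (10×99)
  = 1 − 432/990 = 1 − 0.4364 ≈ 0.564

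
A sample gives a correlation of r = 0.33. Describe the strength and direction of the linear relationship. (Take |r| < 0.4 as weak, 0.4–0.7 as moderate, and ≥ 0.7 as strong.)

weak positive

r = 0.33 > 0 so the relationship is positive.
|r| = 0.33, which falls in the weak range.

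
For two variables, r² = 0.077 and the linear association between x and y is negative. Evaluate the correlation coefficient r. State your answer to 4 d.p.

|r| = √0.077 = 0.2775
The association is negative, so r = −0.2775.

-0.2775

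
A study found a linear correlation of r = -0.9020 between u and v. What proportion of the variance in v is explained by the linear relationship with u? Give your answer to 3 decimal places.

r² = (-0.9020)² = 0.814

0.814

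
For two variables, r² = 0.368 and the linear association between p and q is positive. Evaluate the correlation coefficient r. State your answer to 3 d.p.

0.607

|r| = √0.368 = 0.607
The association is positive, so r = 0.607.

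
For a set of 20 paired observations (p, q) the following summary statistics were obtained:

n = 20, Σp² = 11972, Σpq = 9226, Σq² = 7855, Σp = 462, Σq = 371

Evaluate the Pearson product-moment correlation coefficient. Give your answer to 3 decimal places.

r = (nΣpq − ΣpΣq) / √[(nΣp² − (Σp)²)(nΣq² − (Σq)²)]
Numerator: 20×9226 − 462×371 = 13118
Denominator: √[(239440 − 213444)(157100 − 137641)] = √[25996 × 19459] = 22491.2464
r = 13118 / 22491.2464 ≈ 0.583

0.583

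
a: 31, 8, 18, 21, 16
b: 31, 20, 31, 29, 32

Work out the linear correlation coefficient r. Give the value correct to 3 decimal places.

n = 5, Σa = 94, Σb = 143, Σa² = 2046, Σb² = 4187, Σab = 2800
nΣab − ΣaΣb = 14000 − 13442 = 558
nΣa² − (Σa)² = 10230 − 8836 = 1394; nΣb² − (Σb)² = 20935 − 20449 = 486
r = 558 / √(1394 × 486) = 558 / 823.0942 ≈ 0.678

0.678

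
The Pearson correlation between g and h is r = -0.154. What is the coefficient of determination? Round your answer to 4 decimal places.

0.0237

r² = (-0.154)² = 0.0237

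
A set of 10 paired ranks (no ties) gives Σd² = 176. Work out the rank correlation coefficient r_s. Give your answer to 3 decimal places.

-0.067

ρ = 1 − 6Σd² / [n(n²−1)] = 1 − 6×176 / (10×99)
  = 1 − 1056/990 = 1 − 1.0667 ≈ -0.067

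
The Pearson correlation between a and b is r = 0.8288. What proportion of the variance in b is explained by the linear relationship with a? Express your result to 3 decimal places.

0.687

r² = (0.8288)² = 0.687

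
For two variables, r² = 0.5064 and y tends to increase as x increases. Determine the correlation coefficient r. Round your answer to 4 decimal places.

|r| = √0.5064 = 0.7116
The association is positive, so r = 0.7116.

0.7116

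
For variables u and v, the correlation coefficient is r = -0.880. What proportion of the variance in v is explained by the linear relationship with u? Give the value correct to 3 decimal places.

r² = (-0.880)² = 0.774

0.774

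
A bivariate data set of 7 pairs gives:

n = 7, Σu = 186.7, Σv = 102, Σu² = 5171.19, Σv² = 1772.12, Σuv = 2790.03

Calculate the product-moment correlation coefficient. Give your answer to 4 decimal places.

r = (nΣuv − ΣuΣv) / √[(nΣu² − (Σu)²)(nΣv² − (Σv)²)]
Numerator: 7×2790.03 − 186.7×102 = 486.81
Denominator: √[(36198.33 − 34856.89)(12404.84 − 10404)] = √[1341.44 × 2000.84] = 1638.2939
r = 486.81 / 1638.2939 ≈ 0.2971

0.2971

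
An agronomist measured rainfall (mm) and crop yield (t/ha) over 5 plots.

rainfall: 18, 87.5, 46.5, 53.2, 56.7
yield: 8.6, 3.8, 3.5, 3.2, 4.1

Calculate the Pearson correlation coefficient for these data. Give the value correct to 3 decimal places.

-0.730

n = 5, Σx = 261.9, Σy = 23.2, Σx² = 16187.63, Σy² = 127.7, Σxy = 1052.76
nΣxy − ΣxΣy = 5263.8 − 6076.08 = -812.28
nΣx² − (Σx)² = 80938.15 − 68591.61 = 12346.54; nΣy² − (Σy)² = 638.5 − 538.24 = 100.26
r = -812.28 / √(12346.54 × 100.26) = -812.28 / 1112.5934 ≈ -0.730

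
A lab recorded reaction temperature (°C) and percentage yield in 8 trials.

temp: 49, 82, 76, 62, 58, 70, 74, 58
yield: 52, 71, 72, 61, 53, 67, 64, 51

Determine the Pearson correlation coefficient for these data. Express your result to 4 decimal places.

0.9234

n = 8, Σx = 529, Σy = 491, Σx² = 35849, Σy² = 30645, Σxy = 33082
nΣxy − ΣxΣy = 264656 − 259739 = 4917
nΣx² − (Σx)² = 286792 − 279841 = 6951; nΣy² − (Σy)² = 245160 − 241081 = 4079
r = 4917 / √(6951 × 4079) = 4917 / 5324.7656 ≈ 0.9234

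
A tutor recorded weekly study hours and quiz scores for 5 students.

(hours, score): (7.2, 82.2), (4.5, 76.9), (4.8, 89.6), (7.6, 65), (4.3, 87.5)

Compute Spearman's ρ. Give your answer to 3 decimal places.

-0.500

Rank hours: 4, 2, 3, 5, 1
Rank score: 3, 2, 5, 1, 4
d = rank(hours) − rank(score): 1, 0, -2, 4, -3; Σd² = 30
ρ = 1 − 6Σd² / [n(n²−1)] = 1 − 6×30 / (5×24) = 1 − 180/120 ≈ -0.500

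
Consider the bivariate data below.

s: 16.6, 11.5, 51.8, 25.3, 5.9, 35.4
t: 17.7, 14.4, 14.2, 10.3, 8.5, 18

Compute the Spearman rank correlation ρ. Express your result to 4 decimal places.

Rank s: 3, 2, 6, 4, 1, 5
Rank t: 5, 4, 3, 2, 1, 6
d = rank(s) − rank(t): -2, -2, 3, 2, 0, -1; Σd² = 22
ρ = 1 − 6Σd² / [n(n²−1)] = 1 − 6×22 / (6×35) = 1 − 132/210 ≈ 0.3714

0.3714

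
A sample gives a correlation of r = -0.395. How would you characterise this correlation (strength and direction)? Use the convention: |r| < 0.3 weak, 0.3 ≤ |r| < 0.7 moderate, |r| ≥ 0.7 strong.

r = -0.395 < 0 so the relationship is negative.
|r| = 0.395, which falls in the moderate range.

moderate negative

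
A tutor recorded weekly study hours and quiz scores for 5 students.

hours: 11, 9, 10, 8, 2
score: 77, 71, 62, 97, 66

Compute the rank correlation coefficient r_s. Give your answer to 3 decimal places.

0.000

Rank hours: 5, 3, 4, 2, 1
Rank score: 4, 3, 1, 5, 2
d = rank(hours) − rank(score): 1, 0, 3, -3, -1; Σd² = 20
ρ = 1 − 6Σd² / [n(n²−1)] = 1 − 6×20 / (5×24) = 1 − 120/120 ≈ 0.000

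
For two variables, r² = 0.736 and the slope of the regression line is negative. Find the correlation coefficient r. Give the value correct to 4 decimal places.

|r| = √0.736 = 0.8579
The association is negative, so r = −0.8579.

-0.8579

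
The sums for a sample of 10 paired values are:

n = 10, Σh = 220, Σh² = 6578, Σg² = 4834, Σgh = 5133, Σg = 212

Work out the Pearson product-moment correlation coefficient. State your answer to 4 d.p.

r = (nΣgh − ΣgΣh) / √[(nΣg² − (Σg)²)(nΣh² − (Σh)²)]
Numerator: 10×5133 − 212×220 = 4690
Denominator: √[(48340 − 44944)(65780 − 48400)] = √[3396 × 17380] = 7682.6089
r = 4690 / 7682.6089 ≈ 0.6105

0.6105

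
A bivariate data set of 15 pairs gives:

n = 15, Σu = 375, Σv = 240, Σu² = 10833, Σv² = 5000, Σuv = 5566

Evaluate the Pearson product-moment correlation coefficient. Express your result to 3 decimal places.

-0.334

r = (nΣuv − ΣuΣv) / √[(nΣu² − (Σu)²)(nΣv² − (Σv)²)]
Numerator: 15×5566 − 375×240 = -6510
Denominator: √[(162495 − 140625)(75000 − 57600)] = √[21870 × 17400] = 19507.3832
r = -6510 / 19507.3832 ≈ -0.334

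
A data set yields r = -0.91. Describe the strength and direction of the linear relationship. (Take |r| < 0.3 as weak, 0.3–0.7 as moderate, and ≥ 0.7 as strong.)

strong negative

r = -0.91 < 0 so the relationship is negative.
|r| = 0.91, which falls in the strong range.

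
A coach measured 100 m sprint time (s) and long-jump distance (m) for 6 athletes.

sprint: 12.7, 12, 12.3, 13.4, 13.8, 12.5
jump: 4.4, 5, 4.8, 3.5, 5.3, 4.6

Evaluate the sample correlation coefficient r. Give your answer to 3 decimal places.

-0.169

n = 6, Σx = 76.7, Σy = 27.6, Σx² = 982.83, Σy² = 128.9, Σxy = 352.46
nΣxy − ΣxΣy = 2114.76 − 2116.92 = -2.16
nΣx² − (Σx)² = 5896.98 − 5882.89 = 14.09; nΣy² − (Σy)² = 773.4 − 761.76 = 11.64
r = -2.16 / √(14.09 × 11.64) = -2.16 / 12.8065 ≈ -0.169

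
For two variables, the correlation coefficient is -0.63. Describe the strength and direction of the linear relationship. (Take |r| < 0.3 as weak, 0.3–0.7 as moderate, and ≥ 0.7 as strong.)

r = -0.63 < 0 so the relationship is negative.
|r| = 0.63, which falls in the moderate range.

moderate negative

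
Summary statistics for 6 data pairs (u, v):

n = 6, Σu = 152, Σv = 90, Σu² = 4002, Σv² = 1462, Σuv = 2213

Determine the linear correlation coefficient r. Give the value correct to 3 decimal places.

r = (nΣuv − ΣuΣv) / √[(nΣu² − (Σu)²)(nΣv² − (Σv)²)]
Numerator: 6×2213 − 152×90 = -402
Denominator: √[(24012 − 23104)(8772 − 8100)] = √[908 × 672] = 781.1376
r = -402 / 781.1376 ≈ -0.515

-0.515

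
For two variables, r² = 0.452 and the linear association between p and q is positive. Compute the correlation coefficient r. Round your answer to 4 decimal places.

0.6723

|r| = √0.452 = 0.6723
The association is positive, so r = 0.6723.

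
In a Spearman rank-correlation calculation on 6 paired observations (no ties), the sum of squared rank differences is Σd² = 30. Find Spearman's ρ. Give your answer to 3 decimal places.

ρ = 1 − 6Σd² / [n(n²−1)] = 1 − 6×30 / (6×35)
  = 1 − 180/210 = 1 − 0.8571 ≈ 0.143

0.143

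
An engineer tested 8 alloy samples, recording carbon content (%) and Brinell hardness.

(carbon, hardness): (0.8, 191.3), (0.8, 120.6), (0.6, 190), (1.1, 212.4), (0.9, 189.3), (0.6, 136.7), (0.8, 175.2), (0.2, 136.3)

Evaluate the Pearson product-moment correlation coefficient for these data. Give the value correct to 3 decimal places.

0.597

n = 8, Σx = 5.8, Σy = 1351.8, Σx² = 4.7, Σy² = 236147.92, Σxy = 1016.97
nΣxy − ΣxΣy = 8135.76 − 7840.44 = 295.32
nΣx² − (Σx)² = 37.6 − 33.64 = 3.96; nΣy² − (Σy)² = 1889183.36 − 1827363.24 = 61820.12
r = 295.32 / √(3.96 × 61820.12) = 295.32 / 494.7804 ≈ 0.597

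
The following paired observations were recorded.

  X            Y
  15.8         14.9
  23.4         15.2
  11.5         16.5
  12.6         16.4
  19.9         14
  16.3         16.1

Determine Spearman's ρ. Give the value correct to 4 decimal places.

Rank X: 3, 6, 1, 2, 5, 4
Rank Y: 2, 3, 6, 5, 1, 4
d = rank(X) − rank(Y): 1, 3, -5, -3, 4, 0; Σd² = 60
ρ = 1 − 6Σd² / [n(n²−1)] = 1 − 6×60 / (6×35) = 1 − 360/210 ≈ -0.7143

-0.7143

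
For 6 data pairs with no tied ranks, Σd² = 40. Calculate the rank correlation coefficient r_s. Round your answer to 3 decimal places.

ρ = 1 − 6Σd² / [n(n²−1)] = 1 − 6×40 / (6×35)
  = 1 − 240/210 = 1 − 1.1429 ≈ -0.143

-0.143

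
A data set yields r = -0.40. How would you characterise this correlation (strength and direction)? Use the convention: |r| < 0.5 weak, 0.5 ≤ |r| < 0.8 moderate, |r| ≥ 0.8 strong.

weak negative

r = -0.40 < 0 so the relationship is negative.
|r| = 0.40, which falls in the weak range.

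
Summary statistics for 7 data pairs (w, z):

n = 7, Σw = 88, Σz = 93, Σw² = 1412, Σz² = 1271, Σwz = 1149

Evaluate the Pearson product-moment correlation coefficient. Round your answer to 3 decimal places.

-0.194

r = (nΣwz − ΣwΣz) / √[(nΣw² − (Σw)²)(nΣz² − (Σz)²)]
Numerator: 7×1149 − 88×93 = -141
Denominator: √[(9884 − 7744)(8897 − 8649)] = √[2140 × 248] = 728.5053
r = -141 / 728.5053 ≈ -0.194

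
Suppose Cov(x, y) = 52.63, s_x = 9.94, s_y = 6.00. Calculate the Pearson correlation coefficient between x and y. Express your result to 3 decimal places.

0.882

r = Cov(x,y) / (s_x · s_y) = 52.63 / (9.94 × 6.00)
  = 52.63 / 59.6400 ≈ 0.882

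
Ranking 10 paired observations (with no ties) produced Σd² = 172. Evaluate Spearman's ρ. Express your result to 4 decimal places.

-0.0424

ρ = 1 − 6Σd² / [n(n²−1)] = 1 − 6×172 / (10×99)
  = 1 − 1032/990 = 1 − 1.04242 ≈ -0.0424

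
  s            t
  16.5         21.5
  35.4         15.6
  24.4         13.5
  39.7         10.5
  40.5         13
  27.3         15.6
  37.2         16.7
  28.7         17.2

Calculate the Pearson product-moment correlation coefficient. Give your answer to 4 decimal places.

n = 8, Σs = 249.7, Σt = 123.6, Σs² = 8289.93, Σt² = 1985.2, Σst = 3720.5
nΣst − ΣsΣt = 29764 − 30862.92 = -1098.92
nΣs² − (Σs)² = 66319.44 − 62350.09 = 3969.35; nΣt² − (Σt)² = 15881.6 − 15276.96 = 604.64
r = -1098.92 / √(3969.35 × 604.64) = -1098.92 / 1549.2023 ≈ -0.7093

-0.7093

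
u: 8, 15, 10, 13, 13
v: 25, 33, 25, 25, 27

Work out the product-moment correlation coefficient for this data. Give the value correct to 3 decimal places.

0.728

n = 5, Σu = 59, Σv = 135, Σu² = 727, Σv² = 3693, Σuv = 1621
nΣuv − ΣuΣv = 8105 − 7965 = 140
nΣu² − (Σu)² = 3635 − 3481 = 154; nΣv² − (Σv)² = 18465 − 18225 = 240
r = 140 / √(154 × 240) = 140 / 192.2498 ≈ 0.728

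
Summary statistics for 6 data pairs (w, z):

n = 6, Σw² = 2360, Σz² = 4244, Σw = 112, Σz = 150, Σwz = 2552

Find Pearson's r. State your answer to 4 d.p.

-0.6799

r = (nΣwz − ΣwΣz) / √[(nΣw² − (Σw)²)(nΣz² − (Σz)²)]
Numerator: 6×2552 − 112×150 = -1488
Denominator: √[(14160 − 12544)(25464 − 22500)] = √[1616 × 2964] = 2188.5667
r = -1488 / 2188.5667 ≈ -0.6799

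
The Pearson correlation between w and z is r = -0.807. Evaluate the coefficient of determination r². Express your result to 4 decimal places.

r² = (-0.807)² = 0.6512

0.6512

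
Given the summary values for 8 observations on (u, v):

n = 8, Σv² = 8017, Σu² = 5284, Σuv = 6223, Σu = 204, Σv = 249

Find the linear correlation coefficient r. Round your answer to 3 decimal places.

r = (nΣuv − ΣuΣv) / √[(nΣu² − (Σu)²)(nΣv² − (Σv)²)]
Numerator: 8×6223 − 204×249 = -1012
Denominator: √[(42272 − 41616)(64136 − 62001)] = √[656 × 2135] = 1183.4526
r = -1012 / 1183.4526 ≈ -0.855

-0.855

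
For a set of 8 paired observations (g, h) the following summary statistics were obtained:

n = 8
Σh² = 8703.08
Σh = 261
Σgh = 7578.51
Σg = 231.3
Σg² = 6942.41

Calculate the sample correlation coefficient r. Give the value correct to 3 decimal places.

0.148

r = (nΣgh − ΣgΣh) / √[(nΣg² − (Σg)²)(nΣh² − (Σh)²)]
Numerator: 8×7578.51 − 231.3×261 = 258.78
Denominator: √[(55539.28 − 53499.69)(69624.64 − 68121)] = √[2039.59 × 1503.64] = 1751.2307
r = 258.78 / 1751.2307 ≈ 0.148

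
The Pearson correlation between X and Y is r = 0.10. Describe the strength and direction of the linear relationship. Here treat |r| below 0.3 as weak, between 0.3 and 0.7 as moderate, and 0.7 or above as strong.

weak positive

r = 0.10 > 0 so the relationship is positive.
|r| = 0.10, which falls in the weak range.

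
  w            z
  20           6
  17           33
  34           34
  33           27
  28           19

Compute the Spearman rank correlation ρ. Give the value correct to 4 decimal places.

0.4000

Rank w: 2, 1, 5, 4, 3
Rank z: 1, 4, 5, 3, 2
d = rank(w) − rank(z): 1, -3, 0, 1, 1; Σd² = 12
ρ = 1 − 6Σd² / [n(n²−1)] = 1 − 6×12 / (5×24) = 1 − 72/120 ≈ 0.4000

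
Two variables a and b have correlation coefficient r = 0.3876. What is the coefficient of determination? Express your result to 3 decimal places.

0.150

r² = (0.3876)² = 0.150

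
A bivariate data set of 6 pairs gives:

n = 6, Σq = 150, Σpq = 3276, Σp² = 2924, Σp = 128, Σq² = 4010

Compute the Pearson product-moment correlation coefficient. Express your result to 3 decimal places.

r = (nΣpq − ΣpΣq) / √[(nΣp² − (Σp)²)(nΣq² − (Σq)²)]
Numerator: 6×3276 − 128×150 = 456
Denominator: √[(17544 − 16384)(24060 − 22500)] = √[1160 × 1560] = 1345.2137
r = 456 / 1345.2137 ≈ 0.339

0.339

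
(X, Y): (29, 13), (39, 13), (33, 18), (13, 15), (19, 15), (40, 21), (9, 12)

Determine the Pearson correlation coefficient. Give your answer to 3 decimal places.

0.519

n = 7, ΣX = 182, ΣY = 107, ΣX² = 5662, ΣY² = 1697, ΣXY = 2906
nΣXY − ΣXΣY = 20342 − 19474 = 868
nΣX² − (ΣX)² = 39634 − 33124 = 6510; nΣY² − (ΣY)² = 11879 − 11449 = 430
r = 868 / √(6510 × 430) = 868 / 1673.1109 ≈ 0.519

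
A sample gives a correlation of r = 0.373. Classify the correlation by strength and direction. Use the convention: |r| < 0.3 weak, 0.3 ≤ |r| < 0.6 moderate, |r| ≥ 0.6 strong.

moderate positive

r = 0.373 > 0 so the relationship is positive.
|r| = 0.373, which falls in the moderate range.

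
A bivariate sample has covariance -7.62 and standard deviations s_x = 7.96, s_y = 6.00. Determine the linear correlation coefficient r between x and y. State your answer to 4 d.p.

-0.1595

r = Cov(x,y) / (s_x · s_y) = -7.62 / (7.96 × 6.00)
  = -7.62 / 47.7600 ≈ -0.1595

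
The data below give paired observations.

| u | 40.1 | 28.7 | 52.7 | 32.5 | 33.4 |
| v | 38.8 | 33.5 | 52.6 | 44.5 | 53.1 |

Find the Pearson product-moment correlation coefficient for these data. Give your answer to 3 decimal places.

0.525

n = 5, Σu = 187.4, Σv = 222.5, Σu² = 7380.8, Σv² = 10194.31, Σuv = 8509.14
nΣuv − ΣuΣv = 42545.7 − 41696.5 = 849.2
nΣu² − (Σu)² = 36904 − 35118.76 = 1785.24; nΣv² − (Σv)² = 50971.55 − 49506.25 = 1465.3
r = 849.2 / √(1785.24 × 1465.3) = 849.2 / 1617.3782 ≈ 0.525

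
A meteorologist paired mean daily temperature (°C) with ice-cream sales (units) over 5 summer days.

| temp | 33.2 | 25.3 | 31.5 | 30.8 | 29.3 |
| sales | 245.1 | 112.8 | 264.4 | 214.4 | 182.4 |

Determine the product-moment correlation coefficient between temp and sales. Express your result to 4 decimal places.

n = 5, Σx = 150.1, Σy = 1019.1, Σx² = 4541.71, Σy² = 221942.33, Σxy = 31267.6
nΣxy − ΣxΣy = 156338 − 152966.91 = 3371.09
nΣx² − (Σx)² = 22708.55 − 22530.01 = 178.54; nΣy² − (Σy)² = 1109711.65 − 1038564.81 = 71146.84
r = 3371.09 / √(178.54 × 71146.84) = 3371.09 / 3564.0646 ≈ 0.9459

0.9459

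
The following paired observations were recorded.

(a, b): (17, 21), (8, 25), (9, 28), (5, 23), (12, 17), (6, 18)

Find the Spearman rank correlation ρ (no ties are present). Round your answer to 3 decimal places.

-0.200

Rank a: 6, 3, 4, 1, 5, 2
Rank b: 3, 5, 6, 4, 1, 2
d = rank(a) − rank(b): 3, -2, -2, -3, 4, 0; Σd² = 42
ρ = 1 − 6Σd² / [n(n²−1)] = 1 − 6×42 / (6×35) = 1 − 252/210 ≈ -0.200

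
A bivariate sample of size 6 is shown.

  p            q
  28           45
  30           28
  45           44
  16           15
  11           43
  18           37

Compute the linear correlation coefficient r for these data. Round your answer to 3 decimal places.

0.316

n = 6, Σp = 148, Σq = 212, Σp² = 4410, Σq² = 8188, Σpq = 5459
nΣpq − ΣpΣq = 32754 − 31376 = 1378
nΣp² − (Σp)² = 26460 − 21904 = 4556; nΣq² − (Σq)² = 49128 − 44944 = 4184
r = 1378 / √(4556 × 4184) = 1378 / 4366.0399 ≈ 0.316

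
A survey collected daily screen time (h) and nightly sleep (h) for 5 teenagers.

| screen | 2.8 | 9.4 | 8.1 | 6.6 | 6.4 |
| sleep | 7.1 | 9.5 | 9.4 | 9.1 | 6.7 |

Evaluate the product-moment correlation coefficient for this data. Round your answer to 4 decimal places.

n = 5, Σx = 33.3, Σy = 41.8, Σx² = 246.33, Σy² = 356.72, Σxy = 288.26
nΣxy − ΣxΣy = 1441.3 − 1391.94 = 49.36
nΣx² − (Σx)² = 1231.65 − 1108.89 = 122.76; nΣy² − (Σy)² = 1783.6 − 1747.24 = 36.36
r = 49.36 / √(122.76 × 36.36) = 49.36 / 66.8098 ≈ 0.7388

0.7388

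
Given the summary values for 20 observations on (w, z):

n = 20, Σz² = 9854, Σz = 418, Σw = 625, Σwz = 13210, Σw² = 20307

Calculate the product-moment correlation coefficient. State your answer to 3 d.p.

r = (nΣwz − ΣwΣz) / √[(nΣw² − (Σw)²)(nΣz² − (Σz)²)]
Numerator: 20×13210 − 625×418 = 2950
Denominator: √[(406140 − 390625)(197080 − 174724)] = √[15515 × 22356] = 18623.9990
r = 2950 / 18623.9990 ≈ 0.158

0.158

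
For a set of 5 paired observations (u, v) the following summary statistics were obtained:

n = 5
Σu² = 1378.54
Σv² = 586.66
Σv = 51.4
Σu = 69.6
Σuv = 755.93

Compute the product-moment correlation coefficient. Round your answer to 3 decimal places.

0.262

r = (nΣuv − ΣuΣv) / √[(nΣu² − (Σu)²)(nΣv² − (Σv)²)]
Numerator: 5×755.93 − 69.6×51.4 = 202.21
Denominator: √[(6892.7 − 4844.16)(2933.3 − 2641.96)] = √[2048.54 × 291.34] = 772.5423
r = 202.21 / 772.5423 ≈ 0.262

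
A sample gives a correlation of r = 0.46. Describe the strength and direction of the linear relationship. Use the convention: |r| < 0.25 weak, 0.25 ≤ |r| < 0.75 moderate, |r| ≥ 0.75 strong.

moderate positive

r = 0.46 > 0 so the relationship is positive.
|r| = 0.46, which falls in the moderate range.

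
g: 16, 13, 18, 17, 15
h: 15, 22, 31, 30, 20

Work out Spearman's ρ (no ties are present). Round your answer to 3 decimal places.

0.600

Rank g: 3, 1, 5, 4, 2
Rank h: 1, 3, 5, 4, 2
d = rank(g) − rank(h): 2, -2, 0, 0, 0; Σd² = 8
ρ = 1 − 6Σd² / [n(n²−1)] = 1 − 6×8 / (5×24) = 1 − 48/120 ≈ 0.600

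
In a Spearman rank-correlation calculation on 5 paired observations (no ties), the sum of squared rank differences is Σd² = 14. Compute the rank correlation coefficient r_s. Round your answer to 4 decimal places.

ρ = 1 − 6Σd² / [n(n²−1)] = 1 − 6×14 / (5×24)
  = 1 − 84/120 = 1 − 0.70000 ≈ 0.3000

0.3000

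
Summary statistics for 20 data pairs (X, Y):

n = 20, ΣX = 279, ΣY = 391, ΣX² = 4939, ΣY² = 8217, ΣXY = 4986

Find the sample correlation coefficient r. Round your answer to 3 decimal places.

-0.605

r = (nΣXY − ΣXΣY) / √[(nΣX² − (ΣX)²)(nΣY² − (ΣY)²)]
Numerator: 20×4986 − 279×391 = -9369
Denominator: √[(98780 − 77841)(164340 − 152881)] = √[20939 × 11459] = 15489.9968
r = -9369 / 15489.9968 ≈ -0.605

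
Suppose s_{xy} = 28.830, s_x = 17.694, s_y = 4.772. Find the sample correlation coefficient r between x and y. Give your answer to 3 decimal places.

r = Cov(x,y) / (s_x · s_y) = 28.830 / (17.694 × 4.772)
  = 28.830 / 84.4358 ≈ 0.341

0.341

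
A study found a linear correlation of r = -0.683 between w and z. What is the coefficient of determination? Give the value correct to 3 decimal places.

r² = (-0.683)² = 0.466

0.466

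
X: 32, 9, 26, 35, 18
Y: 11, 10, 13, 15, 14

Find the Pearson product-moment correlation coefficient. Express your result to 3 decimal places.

n = 5, ΣX = 120, ΣY = 63, ΣX² = 3330, ΣY² = 811, ΣXY = 1557
nΣXY − ΣXΣY = 7785 − 7560 = 225
nΣX² − (ΣX)² = 16650 − 14400 = 2250; nΣY² − (ΣY)² = 4055 − 3969 = 86
r = 225 / √(2250 × 86) = 225 / 439.8863 ≈ 0.511

0.511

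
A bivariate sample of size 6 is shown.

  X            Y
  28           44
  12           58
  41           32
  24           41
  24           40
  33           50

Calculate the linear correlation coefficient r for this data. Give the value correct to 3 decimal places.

n = 6, ΣX = 162, ΣY = 265, ΣX² = 4850, ΣY² = 12105, ΣXY = 6834
nΣXY − ΣXΣY = 41004 − 42930 = -1926
nΣX² − (ΣX)² = 29100 − 26244 = 2856; nΣY² − (ΣY)² = 72630 − 70225 = 2405
r = -1926 / √(2856 × 2405) = -1926 / 2620.8167 ≈ -0.735

-0.735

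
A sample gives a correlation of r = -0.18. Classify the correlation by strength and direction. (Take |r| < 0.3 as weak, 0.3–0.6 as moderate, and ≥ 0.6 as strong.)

r = -0.18 < 0 so the relationship is negative.
|r| = 0.18, which falls in the weak range.

weak negative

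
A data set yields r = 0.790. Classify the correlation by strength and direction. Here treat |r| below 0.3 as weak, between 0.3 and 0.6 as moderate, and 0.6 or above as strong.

strong positive

r = 0.790 > 0 so the relationship is positive.
|r| = 0.790, which falls in the strong range.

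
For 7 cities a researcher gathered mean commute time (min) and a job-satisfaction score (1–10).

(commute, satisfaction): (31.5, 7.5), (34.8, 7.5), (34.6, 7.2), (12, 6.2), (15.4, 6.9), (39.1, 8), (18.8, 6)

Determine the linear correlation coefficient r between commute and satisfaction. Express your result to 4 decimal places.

0.8679

n = 7, Σx = 186.2, Σy = 49.3, Σx² = 5663.86, Σy² = 350.39, Σxy = 1352.63
nΣxy − ΣxΣy = 9468.41 − 9179.66 = 288.75
nΣx² − (Σx)² = 39647.02 − 34670.44 = 4976.58; nΣy² − (Σy)² = 2452.73 − 2430.49 = 22.24
r = 288.75 / √(4976.58 × 22.24) = 288.75 / 332.6847 ≈ 0.8679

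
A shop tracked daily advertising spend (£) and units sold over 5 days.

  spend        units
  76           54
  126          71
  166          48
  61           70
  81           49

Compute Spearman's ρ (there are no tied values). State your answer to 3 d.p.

-0.400

Rank spend: 2, 4, 5, 1, 3
Rank units: 3, 5, 1, 4, 2
d = rank(spend) − rank(units): -1, -1, 4, -3, 1; Σd² = 28
ρ = 1 − 6Σd² / [n(n²−1)] = 1 − 6×28 / (5×24) = 1 − 168/120 ≈ -0.400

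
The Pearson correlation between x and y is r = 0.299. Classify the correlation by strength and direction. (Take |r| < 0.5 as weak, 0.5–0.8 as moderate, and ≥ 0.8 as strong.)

weak positive

r = 0.299 > 0 so the relationship is positive.
|r| = 0.299, which falls in the weak range.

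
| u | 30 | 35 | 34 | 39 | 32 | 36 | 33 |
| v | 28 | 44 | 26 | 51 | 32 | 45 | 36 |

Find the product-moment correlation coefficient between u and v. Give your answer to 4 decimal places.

n = 7, Σu = 239, Σv = 262, Σu² = 8211, Σv² = 10342, Σuv = 9085
nΣuv − ΣuΣv = 63595 − 62618 = 977
nΣu² − (Σu)² = 57477 − 57121 = 356; nΣv² − (Σv)² = 72394 − 68644 = 3750
r = 977 / √(356 × 3750) = 977 / 1155.4220 ≈ 0.8456

0.8456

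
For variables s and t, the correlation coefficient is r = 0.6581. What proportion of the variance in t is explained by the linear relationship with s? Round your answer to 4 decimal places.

0.4331

r² = (0.6581)² = 0.4331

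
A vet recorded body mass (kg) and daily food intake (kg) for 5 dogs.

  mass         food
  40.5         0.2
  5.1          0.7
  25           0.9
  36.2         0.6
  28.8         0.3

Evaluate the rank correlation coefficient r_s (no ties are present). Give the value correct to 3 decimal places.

Rank mass: 5, 1, 2, 4, 3
Rank food: 1, 4, 5, 3, 2
d = rank(mass) − rank(food): 4, -3, -3, 1, 1; Σd² = 36
ρ = 1 − 6Σd² / [n(n²−1)] = 1 − 6×36 / (5×24) = 1 − 216/120 ≈ -0.800

-0.800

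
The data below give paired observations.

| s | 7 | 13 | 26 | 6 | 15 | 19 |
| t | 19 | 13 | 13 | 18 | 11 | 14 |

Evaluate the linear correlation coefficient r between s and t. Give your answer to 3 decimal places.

-0.696

n = 6, Σs = 86, Σt = 88, Σs² = 1516, Σt² = 1340, Σst = 1179
nΣst − ΣsΣt = 7074 − 7568 = -494
nΣs² − (Σs)² = 9096 − 7396 = 1700; nΣt² − (Σt)² = 8040 − 7744 = 296
r = -494 / √(1700 × 296) = -494 / 709.3659 ≈ -0.696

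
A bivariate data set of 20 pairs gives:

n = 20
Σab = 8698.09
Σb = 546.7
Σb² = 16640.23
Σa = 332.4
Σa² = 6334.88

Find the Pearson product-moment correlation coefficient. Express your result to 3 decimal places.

r = (nΣab − ΣaΣb) / √[(nΣa² − (Σa)²)(nΣb² − (Σb)²)]
Numerator: 20×8698.09 − 332.4×546.7 = -7761.28
Denominator: √[(126697.6 − 110489.76)(332804.6 − 298880.89)] = √[16207.84 × 33923.71] = 23448.4555
r = -7761.28 / 23448.4555 ≈ -0.331

-0.331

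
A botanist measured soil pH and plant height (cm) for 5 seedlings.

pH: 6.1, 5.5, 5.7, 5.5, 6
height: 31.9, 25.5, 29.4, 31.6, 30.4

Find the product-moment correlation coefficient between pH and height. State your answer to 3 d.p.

n = 5, Σx = 28.8, Σy = 148.8, Σx² = 166.2, Σy² = 4454.94, Σxy = 858.62
nΣxy − ΣxΣy = 4293.1 − 4285.44 = 7.66
nΣx² − (Σx)² = 831 − 829.44 = 1.56; nΣy² − (Σy)² = 22274.7 − 22141.44 = 133.26
r = 7.66 / √(1.56 × 133.26) = 7.66 / 14.4182 ≈ 0.531

0.531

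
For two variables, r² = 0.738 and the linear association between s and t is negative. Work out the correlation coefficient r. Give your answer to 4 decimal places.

-0.8591

|r| = √0.738 = 0.8591
The association is negative, so r = −0.8591.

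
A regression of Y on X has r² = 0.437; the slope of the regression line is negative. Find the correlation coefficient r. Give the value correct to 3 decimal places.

-0.661

|r| = √0.437 = 0.661
The association is negative, so r = −0.661.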